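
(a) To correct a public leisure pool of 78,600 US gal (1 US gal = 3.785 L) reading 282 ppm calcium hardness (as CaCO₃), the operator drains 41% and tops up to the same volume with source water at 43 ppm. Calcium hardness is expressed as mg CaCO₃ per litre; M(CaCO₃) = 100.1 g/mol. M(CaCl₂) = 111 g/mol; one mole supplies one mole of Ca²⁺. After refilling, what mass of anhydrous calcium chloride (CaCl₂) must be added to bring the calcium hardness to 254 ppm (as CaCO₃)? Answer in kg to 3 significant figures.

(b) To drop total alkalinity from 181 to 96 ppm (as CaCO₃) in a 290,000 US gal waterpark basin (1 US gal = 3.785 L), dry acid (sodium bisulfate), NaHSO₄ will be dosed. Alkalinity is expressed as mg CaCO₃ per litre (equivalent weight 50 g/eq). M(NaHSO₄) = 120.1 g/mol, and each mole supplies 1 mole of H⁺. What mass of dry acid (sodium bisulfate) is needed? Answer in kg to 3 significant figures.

(a) 23.1 kg; (b) 224 kg

(a) Volume: 78,600 US gal × 3.785 L/gal = 297,501 L.
(a) After draining 41% and refilling: 282 × 0.59 + 43 × 0.41 = 184.01 ppm.
(a) Deficit to target: 254 − 184.01 = 69.99 mg/L.
(a) As CaCO₃: 69.99 mg/L × 297,501 L = 20,820 g; ÷ 100.1 = 208 mol Ca²⁺.
(a) Mass: 208 × 111 = 23,090 g.

(b) Volume: 290,000 US gal × 3.785 L/gal = 1,097,650 L.
(b) Alkalinity to neutralize: (181 − 96) = 85 mg/L as CaCO₃ × 1,097,650 L = 93,300 g as CaCO₃.
(b) Equivalents of H⁺ required: 93,300 ÷ 50 g/eq = 1866 eq = 1866 mol NaHSO₄.
(b) Mass of NaHSO₄: 1866 × 120.1 = 224,100 g.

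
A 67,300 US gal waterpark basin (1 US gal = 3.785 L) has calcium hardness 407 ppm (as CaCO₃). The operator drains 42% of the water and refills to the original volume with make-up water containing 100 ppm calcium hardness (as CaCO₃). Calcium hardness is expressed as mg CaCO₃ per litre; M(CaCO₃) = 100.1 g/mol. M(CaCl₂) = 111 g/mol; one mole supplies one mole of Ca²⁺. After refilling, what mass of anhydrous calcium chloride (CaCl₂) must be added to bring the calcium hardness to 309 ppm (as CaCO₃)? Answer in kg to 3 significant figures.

8.74 kg

Volume: 67,300 US gal × 3.785 L/gal = 254,730 L.
After draining 42% and refilling: 407 × 0.58 + 100 × 0.42 = 278.06 ppm.
Deficit to target: 309 − 278.06 = 30.94 mg/L.
As CaCO₃: 30.94 mg/L × 254,730 L = 7881 g; ÷ 100.1 = 78.73 mol Ca²⁺.
Mass: 78.73 × 111 = 8740 g.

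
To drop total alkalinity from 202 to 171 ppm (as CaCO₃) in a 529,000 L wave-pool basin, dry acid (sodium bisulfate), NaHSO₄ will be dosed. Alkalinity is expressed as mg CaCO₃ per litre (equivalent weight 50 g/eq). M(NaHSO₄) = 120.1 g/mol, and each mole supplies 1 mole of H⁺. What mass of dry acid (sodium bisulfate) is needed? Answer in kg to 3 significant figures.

39.4 kg

Alkalinity to neutralize: (202 − 171) = 31 mg/L as CaCO₃ × 529,000 L = 16,400 g as CaCO₃.
Equivalents of H⁺ required: 16,400 ÷ 50 g/eq = 328 eq = 328 mol NaHSO₄.
Mass of NaHSO₄: 328 × 120.1 = 39,390 g.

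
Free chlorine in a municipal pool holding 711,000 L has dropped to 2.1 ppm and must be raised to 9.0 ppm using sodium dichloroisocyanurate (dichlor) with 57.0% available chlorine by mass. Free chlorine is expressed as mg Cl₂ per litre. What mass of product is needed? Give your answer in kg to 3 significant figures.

Chlorine deficit: 9.0 − 2.1 = 6.9 ppm = 6.9 mg/L as Cl₂.
Cl₂ equivalent needed: 6.9 mg/L × 711,000 L = 4,906,000 mg = 4906 g.
Product at 57.0% available chlorine: 4906 / 0.57 = 8607 g.

8.61 kg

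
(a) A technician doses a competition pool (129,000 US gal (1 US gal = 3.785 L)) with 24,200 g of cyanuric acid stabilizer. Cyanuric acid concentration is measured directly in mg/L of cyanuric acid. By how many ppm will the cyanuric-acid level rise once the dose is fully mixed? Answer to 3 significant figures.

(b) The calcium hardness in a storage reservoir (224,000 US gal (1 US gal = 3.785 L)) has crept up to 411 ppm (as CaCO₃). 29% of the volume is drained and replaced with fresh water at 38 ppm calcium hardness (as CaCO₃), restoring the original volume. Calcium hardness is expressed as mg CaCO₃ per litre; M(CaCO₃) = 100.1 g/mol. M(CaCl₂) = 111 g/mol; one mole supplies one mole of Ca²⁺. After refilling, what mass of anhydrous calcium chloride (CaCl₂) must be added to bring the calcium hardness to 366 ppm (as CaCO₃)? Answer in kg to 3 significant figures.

(a) Volume: 129,000 US gal × 3.785 L/gal = 488,265 L.
(a) Rise: 24,200 g / 488,265 L × 1000 = 49.56 mg/L.

(b) Volume: 224,000 US gal × 3.785 L/gal = 847,840 L.
(b) After draining 29% and refilling: 411 × 0.71 + 38 × 0.29 = 302.83 ppm.
(b) Deficit to target: 366 − 302.83 = 63.17 mg/L.
(b) As CaCO₃: 63.17 mg/L × 847,840 L = 53,560 g; ÷ 100.1 = 535 mol Ca²⁺.
(b) Mass: 535 × 111 = 59,390 g.

(a) 49.6 ppm; (b) 59.4 kg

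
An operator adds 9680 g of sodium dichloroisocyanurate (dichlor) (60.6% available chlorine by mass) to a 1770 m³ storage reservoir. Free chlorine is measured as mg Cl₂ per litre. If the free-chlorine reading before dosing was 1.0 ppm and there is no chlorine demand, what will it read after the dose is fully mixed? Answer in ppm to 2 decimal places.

Volume: 1770 m³ = 1,770,000 L.
Available chlorine delivered: 9680 g × 0.606 = 5866 g as Cl₂.
Concentration rise: 5866 g / 1,770,000 L = 3.314 mg/L = 3.31 ppm.
Final FC: 1.0 + 3.31 = 4.31 ppm.

4.31 ppm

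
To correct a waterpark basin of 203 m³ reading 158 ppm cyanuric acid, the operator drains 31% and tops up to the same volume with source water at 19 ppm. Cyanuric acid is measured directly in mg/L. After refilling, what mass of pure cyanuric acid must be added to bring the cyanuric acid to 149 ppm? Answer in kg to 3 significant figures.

6.92 kg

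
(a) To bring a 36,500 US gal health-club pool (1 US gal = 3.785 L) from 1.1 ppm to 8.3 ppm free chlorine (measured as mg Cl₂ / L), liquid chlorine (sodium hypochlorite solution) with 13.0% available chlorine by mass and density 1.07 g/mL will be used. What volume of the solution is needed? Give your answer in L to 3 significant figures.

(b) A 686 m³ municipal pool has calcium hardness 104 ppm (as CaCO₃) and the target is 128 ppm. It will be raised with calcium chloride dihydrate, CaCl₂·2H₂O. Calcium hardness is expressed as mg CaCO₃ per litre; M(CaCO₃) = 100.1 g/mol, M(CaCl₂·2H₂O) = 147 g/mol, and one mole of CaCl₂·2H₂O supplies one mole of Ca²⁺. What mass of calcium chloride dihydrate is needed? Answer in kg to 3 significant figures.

(a) 7.15 L; (b) 24.2 kg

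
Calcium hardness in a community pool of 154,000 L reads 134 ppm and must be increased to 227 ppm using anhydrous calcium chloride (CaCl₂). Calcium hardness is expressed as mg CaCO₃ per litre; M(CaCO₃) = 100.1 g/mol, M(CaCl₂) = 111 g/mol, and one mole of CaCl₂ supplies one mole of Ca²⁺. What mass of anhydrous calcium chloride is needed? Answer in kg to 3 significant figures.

Hardness to add: (227 − 134) = 93 mg/L as CaCO₃ × 154,000 L = 14,320 g as CaCO₃.
Moles of Ca²⁺ (1 mol Ca²⁺ ≡ 1 mol CaCO₃): 14,320 / 100.1 g/mol = 143.1 mol.
Mass of CaCl₂: 143.1 × 111 = 15,880 g.

15.9 kg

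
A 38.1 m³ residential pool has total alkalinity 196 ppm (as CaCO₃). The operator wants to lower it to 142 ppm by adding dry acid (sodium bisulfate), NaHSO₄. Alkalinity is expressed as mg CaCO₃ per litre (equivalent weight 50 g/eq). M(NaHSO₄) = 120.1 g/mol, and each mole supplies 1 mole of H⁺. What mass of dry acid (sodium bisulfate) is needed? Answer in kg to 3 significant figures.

Volume: 38.1 m³ = 38,100 L.
Alkalinity to neutralize: (196 − 142) = 54 mg/L as CaCO₃ × 38,100 L = 2057 g as CaCO₃.
Equivalents of H⁺ required: 2057 ÷ 50 g/eq = 41.15 eq = 41.15 mol NaHSO₄.
Mass of NaHSO₄: 41.15 × 120.1 = 4942 g.

4.94 kg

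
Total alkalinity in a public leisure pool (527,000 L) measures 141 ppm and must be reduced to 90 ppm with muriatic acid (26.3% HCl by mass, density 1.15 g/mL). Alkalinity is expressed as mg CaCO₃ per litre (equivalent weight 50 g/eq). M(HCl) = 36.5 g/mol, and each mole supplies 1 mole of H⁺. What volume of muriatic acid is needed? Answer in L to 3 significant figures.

Alkalinity to neutralize: (141 − 90) = 51 mg/L as CaCO₃ × 527,000 L = 26,880 g as CaCO₃.
Equivalents of H⁺ required: 26,880 ÷ 50 g/eq = 537.5 eq = 537.5 mol HCl.
Mass of HCl: 537.5 × 36.5 = 19,620 g.
Mass of 26.3% solution: 19,620 / 0.263 = 74,600 g.
Volume: 74,600 g ÷ 1.15 g/mL = 64,870 mL.

64.9 L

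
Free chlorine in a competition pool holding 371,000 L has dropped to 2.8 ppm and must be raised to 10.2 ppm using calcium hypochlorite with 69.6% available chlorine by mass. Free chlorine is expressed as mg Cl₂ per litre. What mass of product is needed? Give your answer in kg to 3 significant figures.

Chlorine deficit: 10.2 − 2.8 = 7.4 ppm = 7.4 mg/L as Cl₂.
Cl₂ equivalent needed: 7.4 mg/L × 371,000 L = 2,745,000 mg = 2745 g.
Product at 69.6% available chlorine: 2745 / 0.696 = 3945 g.

3.94 kg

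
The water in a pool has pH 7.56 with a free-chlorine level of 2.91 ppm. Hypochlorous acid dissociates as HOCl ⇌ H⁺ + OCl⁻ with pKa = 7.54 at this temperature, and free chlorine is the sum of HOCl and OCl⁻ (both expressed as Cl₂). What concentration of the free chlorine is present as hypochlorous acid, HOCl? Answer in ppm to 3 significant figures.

[OCl⁻]/[HOCl] = 10^(pH − pKa) = 10^(7.56 − 7.54) = 10^0.02 = 1.047.
Fraction as HOCl = 1 / (1 + 1.047) = 0.4885.
HOCl = 0.4885 × 2.91 ppm = 1.422 ppm.

1.42 ppm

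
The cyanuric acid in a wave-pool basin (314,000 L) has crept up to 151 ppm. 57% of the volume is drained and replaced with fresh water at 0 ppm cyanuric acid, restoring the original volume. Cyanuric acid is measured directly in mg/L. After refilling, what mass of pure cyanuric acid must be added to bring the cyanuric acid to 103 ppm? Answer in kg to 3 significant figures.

12.0 kg

After draining 57% and refilling: 151 × 0.43 + 0 × 0.57 = 64.93 ppm.
Deficit to target: 103 − 64.93 = 38.07 mg/L.
Mass: 38.07 mg/L × 314,000 L = 11,950 g cyanuric acid.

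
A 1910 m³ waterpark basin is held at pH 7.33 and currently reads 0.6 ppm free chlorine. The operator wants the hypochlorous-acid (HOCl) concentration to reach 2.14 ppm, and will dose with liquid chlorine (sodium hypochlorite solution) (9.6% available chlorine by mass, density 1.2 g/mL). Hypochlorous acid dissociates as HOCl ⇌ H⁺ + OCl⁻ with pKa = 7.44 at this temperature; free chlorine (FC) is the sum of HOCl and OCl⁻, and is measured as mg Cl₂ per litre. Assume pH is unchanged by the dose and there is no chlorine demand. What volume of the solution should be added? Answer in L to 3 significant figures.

Volume: 1910 m³ = 1,910,000 L.
[OCl⁻]/[HOCl] = 10^(pH − pKa) = 10^(7.33 − 7.44) = 0.7762; fraction as HOCl = 1/(1 + 0.7762) = 0.563.
Free chlorine required for 2.14 ppm HOCl: 2.14 / 0.563 = 3.801 ppm.
FC to add: 3.801 − 0.6 = 3.201 mg/L as Cl₂.
Cl₂ equivalent: 3.201 mg/L × 1,910,000 L = 6114 g.
Product at 9.6% available Cl: 6114 / 0.096 = 63,690 g.
Volume: 63,690 g ÷ 1.2 g/mL = 53,070 mL.

53.1 L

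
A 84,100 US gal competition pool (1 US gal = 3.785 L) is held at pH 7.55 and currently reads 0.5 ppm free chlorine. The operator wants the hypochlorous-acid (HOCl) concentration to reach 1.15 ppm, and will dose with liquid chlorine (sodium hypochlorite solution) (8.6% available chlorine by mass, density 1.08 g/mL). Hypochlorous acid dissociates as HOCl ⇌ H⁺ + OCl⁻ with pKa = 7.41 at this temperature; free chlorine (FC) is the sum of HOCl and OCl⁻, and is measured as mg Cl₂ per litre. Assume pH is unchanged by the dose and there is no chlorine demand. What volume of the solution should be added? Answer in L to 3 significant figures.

Volume: 84,100 US gal × 3.785 L/gal = 318,318 L.
[OCl⁻]/[HOCl] = 10^(pH − pKa) = 10^(7.55 − 7.41) = 1.38; fraction as HOCl = 1/(1 + 1.38) = 0.4201.
Free chlorine required for 1.15 ppm HOCl: 1.15 / 0.4201 = 2.737 ppm.
FC to add: 2.737 − 0.5 = 2.237 mg/L as Cl₂.
Cl₂ equivalent: 2.237 mg/L × 318,318 L = 712.2 g.
Product at 8.6% available Cl: 712.2 / 0.086 = 8282 g.
Volume: 8282 g ÷ 1.08 g/mL = 7668 mL.

7.67 L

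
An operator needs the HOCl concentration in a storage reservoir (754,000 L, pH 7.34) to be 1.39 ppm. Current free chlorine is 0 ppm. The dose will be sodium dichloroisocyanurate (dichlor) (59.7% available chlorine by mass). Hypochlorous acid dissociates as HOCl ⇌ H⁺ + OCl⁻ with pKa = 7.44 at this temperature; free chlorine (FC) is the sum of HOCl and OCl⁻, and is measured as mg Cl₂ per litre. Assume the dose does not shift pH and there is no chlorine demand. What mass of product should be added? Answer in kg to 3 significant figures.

[OCl⁻]/[HOCl] = 10^(pH − pKa) = 10^(7.34 − 7.44) = 0.7943; fraction as HOCl = 1/(1 + 0.7943) = 0.5573.
Free chlorine required for 1.39 ppm HOCl: 1.39 / 0.5573 = 2.494 ppm.
FC to add: 2.494 − 0 = 2.494 mg/L as Cl₂.
Cl₂ equivalent: 2.494 mg/L × 754,000 L = 1881 g.
Product at 59.7% available Cl: 1881 / 0.597 = 3150 g.

3.15 kg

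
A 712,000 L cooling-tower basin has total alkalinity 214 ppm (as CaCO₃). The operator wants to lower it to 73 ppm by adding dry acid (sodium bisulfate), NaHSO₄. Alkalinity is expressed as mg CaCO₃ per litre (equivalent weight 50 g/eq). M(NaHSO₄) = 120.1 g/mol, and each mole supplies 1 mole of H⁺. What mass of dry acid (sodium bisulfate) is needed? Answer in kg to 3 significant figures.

241 kg

Alkalinity to neutralize: (214 − 73) = 141 mg/L as CaCO₃ × 712,000 L = 100,400 g as CaCO₃.
Equivalents of H⁺ required: 100,400 ÷ 50 g/eq = 2008 eq = 2008 mol NaHSO₄.
Mass of NaHSO₄: 2008 × 120.1 = 241,100 g.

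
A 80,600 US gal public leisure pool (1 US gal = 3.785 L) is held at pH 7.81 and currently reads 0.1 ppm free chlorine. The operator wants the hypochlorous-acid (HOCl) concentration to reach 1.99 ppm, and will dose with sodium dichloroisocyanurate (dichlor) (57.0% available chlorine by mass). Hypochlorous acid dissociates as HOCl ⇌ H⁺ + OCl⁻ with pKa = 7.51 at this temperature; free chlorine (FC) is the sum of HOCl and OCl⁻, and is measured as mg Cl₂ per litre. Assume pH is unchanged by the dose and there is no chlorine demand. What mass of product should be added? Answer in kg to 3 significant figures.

3.14 kg

Volume: 80,600 US gal × 3.785 L/gal = 305,071 L.
[OCl⁻]/[HOCl] = 10^(pH − pKa) = 10^(7.81 − 7.51) = 1.995; fraction as HOCl = 1/(1 + 1.995) = 0.3339.
Free chlorine required for 1.99 ppm HOCl: 1.99 / 0.3339 = 5.961 ppm.
FC to add: 5.961 − 0.1 = 5.861 mg/L as Cl₂.
Cl₂ equivalent: 5.861 mg/L × 305,071 L = 1788 g.
Product at 57.0% available Cl: 1788 / 0.57 = 3137 g.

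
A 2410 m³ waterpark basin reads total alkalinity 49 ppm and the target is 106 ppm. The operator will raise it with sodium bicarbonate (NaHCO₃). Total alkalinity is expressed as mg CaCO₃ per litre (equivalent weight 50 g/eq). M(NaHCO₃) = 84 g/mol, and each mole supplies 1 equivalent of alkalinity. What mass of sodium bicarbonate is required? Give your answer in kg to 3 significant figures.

Volume: 2410 m³ = 2,410,000 L.
Alkalinity to add: (106 − 49) = 57 mg/L as CaCO₃ × 2,410,000 L = 137,400 g as CaCO₃.
Equivalents: 137,400 g ÷ 50 g/eq = 2747 eq.
NaHCO₃ supplies 1 eq per mole → 2747 mol.
Mass: 2747 mol × 84 g/mol = 230,800 g.

231 kg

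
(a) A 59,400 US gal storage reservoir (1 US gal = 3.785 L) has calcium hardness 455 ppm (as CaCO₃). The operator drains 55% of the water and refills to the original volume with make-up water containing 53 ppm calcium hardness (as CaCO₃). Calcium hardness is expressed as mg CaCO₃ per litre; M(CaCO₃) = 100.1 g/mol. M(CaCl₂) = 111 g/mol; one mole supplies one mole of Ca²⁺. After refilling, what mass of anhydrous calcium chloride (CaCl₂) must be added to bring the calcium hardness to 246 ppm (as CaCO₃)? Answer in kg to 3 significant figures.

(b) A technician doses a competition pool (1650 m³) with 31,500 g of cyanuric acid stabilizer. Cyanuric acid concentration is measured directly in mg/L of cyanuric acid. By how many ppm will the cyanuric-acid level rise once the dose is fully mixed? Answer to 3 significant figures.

(a) Volume: 59,400 US gal × 3.785 L/gal = 224,829 L.
(a) After draining 55% and refilling: 455 × 0.45 + 53 × 0.55 = 233.9 ppm.
(a) Deficit to target: 246 − 233.9 = 12.1 mg/L.
(a) As CaCO₃: 12.1 mg/L × 224,829 L = 2720 g; ÷ 100.1 = 27.18 mol Ca²⁺.
(a) Mass: 27.18 × 111 = 3017 g.

(b) Volume: 1650 m³ = 1,650,000 L.
(b) Rise: 31,500 g / 1,650,000 L × 1000 = 19.09 mg/L.

(a) 3.02 kg; (b) 19.1 ppm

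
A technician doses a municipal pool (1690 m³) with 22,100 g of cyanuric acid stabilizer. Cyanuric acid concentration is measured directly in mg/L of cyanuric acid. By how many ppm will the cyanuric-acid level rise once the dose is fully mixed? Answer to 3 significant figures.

13.1 ppm

Volume: 1690 m³ = 1,690,000 L.
Rise: 22,100 g / 1,690,000 L × 1000 = 13.08 mg/L.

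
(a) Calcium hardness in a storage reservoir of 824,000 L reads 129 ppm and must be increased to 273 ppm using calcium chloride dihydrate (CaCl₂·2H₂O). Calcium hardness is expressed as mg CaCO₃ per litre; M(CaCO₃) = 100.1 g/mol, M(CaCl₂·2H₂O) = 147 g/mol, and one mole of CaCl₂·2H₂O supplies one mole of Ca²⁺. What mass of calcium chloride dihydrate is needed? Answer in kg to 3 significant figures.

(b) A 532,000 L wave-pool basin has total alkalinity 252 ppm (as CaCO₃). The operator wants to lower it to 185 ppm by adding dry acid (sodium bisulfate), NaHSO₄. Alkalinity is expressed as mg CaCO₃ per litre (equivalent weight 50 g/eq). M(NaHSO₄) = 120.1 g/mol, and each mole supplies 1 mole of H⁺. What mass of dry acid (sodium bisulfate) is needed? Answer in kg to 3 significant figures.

(a) Hardness to add: (273 − 129) = 144 mg/L as CaCO₃ × 824,000 L = 118,700 g as CaCO₃.
(a) Moles of Ca²⁺ (1 mol Ca²⁺ ≡ 1 mol CaCO₃): 118,700 / 100.1 g/mol = 1185 mol.
(a) Mass of CaCl₂·2H₂O: 1185 × 147 = 174,300 g.

(b) Alkalinity to neutralize: (252 − 185) = 67 mg/L as CaCO₃ × 532,000 L = 35,640 g as CaCO₃.
(b) Equivalents of H⁺ required: 35,640 ÷ 50 g/eq = 712.9 eq = 712.9 mol NaHSO₄.
(b) Mass of NaHSO₄: 712.9 × 120.1 = 85,620 g.

(a) 174 kg; (b) 85.6 kg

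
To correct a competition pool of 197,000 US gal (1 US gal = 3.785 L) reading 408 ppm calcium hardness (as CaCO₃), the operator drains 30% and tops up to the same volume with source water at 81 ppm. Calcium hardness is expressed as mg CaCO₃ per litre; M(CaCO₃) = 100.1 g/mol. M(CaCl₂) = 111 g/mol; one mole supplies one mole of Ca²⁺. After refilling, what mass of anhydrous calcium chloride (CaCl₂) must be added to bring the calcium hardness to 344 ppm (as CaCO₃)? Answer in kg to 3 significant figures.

Volume: 197,000 US gal × 3.785 L/gal = 745,645 L.
After draining 30% and refilling: 408 × 0.70 + 81 × 0.30 = 309.9 ppm.
Deficit to target: 344 − 309.9 = 34.1 mg/L.
As CaCO₃: 34.1 mg/L × 745,645 L = 25,430 g; ÷ 100.1 = 254 mol Ca²⁺.
Mass: 254 × 111 = 28,200 g.

28.2 kg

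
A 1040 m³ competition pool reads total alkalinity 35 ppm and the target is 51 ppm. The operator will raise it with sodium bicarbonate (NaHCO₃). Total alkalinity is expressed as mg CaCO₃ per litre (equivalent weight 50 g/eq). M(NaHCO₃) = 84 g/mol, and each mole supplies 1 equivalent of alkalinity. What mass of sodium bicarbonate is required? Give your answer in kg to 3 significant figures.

Volume: 1040 m³ = 1,040,000 L.
Alkalinity to add: (51 − 35) = 16 mg/L as CaCO₃ × 1,040,000 L = 16,640 g as CaCO₃.
Equivalents: 16,640 g ÷ 50 g/eq = 332.8 eq.
NaHCO₃ supplies 1 eq per mole → 332.8 mol.
Mass: 332.8 mol × 84 g/mol = 27,960 g.

28.0 kg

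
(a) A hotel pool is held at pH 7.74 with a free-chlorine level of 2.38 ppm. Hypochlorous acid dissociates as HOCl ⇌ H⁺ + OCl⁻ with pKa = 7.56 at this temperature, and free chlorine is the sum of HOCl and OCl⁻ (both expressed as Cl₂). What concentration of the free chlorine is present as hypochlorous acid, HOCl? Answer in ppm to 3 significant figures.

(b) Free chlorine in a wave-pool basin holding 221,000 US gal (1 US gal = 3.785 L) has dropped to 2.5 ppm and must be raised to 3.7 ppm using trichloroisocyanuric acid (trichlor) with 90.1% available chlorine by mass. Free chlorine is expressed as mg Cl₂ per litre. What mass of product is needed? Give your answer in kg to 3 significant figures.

(a) 0.947 ppm; (b) 1.11 kg

(a) [OCl⁻]/[HOCl] = 10^(pH − pKa) = 10^(7.74 − 7.56) = 10^0.18 = 1.514.
(a) Fraction as HOCl = 1 / (1 + 1.514) = 0.3978.
(a) HOCl = 0.3978 × 2.38 ppm = 0.9469 ppm.

(b) Volume: 221,000 US gal × 3.785 L/gal = 836,485 L.
(b) Chlorine deficit: 3.7 − 2.5 = 1.2 ppm = 1.2 mg/L as Cl₂.
(b) Cl₂ equivalent needed: 1.2 mg/L × 836,485 L = 1,004,000 mg = 1004 g.
(b) Product at 90.1% available chlorine: 1004 / 0.901 = 1114 g.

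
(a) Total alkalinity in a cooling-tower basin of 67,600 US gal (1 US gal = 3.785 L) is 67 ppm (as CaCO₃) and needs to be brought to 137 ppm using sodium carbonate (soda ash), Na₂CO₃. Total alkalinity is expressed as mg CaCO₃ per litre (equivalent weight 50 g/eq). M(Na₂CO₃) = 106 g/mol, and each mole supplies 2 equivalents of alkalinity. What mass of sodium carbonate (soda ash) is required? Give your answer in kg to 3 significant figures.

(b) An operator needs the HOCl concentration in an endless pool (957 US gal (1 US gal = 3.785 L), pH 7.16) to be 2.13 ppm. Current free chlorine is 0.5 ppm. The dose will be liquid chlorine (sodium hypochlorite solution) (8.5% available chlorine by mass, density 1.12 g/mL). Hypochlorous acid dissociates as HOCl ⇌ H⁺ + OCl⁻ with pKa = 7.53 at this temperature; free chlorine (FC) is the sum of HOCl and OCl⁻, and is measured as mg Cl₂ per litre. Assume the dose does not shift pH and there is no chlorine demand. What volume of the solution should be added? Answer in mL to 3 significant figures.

(a) Volume: 67,600 US gal × 3.785 L/gal = 255,866 L.
(a) Alkalinity to add: (137 − 67) = 70 mg/L as CaCO₃ × 255,866 L = 17,910 g as CaCO₃.
(a) Equivalents: 17,910 g ÷ 50 g/eq = 358.2 eq.
(a) Each mole of Na₂CO₃ supplies 2 eq, so 358.2 / 2 = 179.1 mol.
(a) Mass: 179.1 mol × 106 g/mol = 18,990 g.

(b) Volume: 957 US gal × 3.785 L/gal = 3,622 L.
(b) [OCl⁻]/[HOCl] = 10^(pH − pKa) = 10^(7.16 − 7.53) = 0.4266; fraction as HOCl = 1/(1 + 0.4266) = 0.701.
(b) Free chlorine required for 2.13 ppm HOCl: 2.13 / 0.701 = 3.039 ppm.
(b) FC to add: 3.039 − 0.5 = 2.539 mg/L as Cl₂.
(b) Cl₂ equivalent: 2.539 mg/L × 3,622 L = 9.195 g.
(b) Product at 8.5% available Cl: 9.195 / 0.085 = 108.2 g.
(b) Volume: 108.2 g ÷ 1.12 g/mL = 96.59 mL.

(a) 19.0 kg; (b) 96.6 mL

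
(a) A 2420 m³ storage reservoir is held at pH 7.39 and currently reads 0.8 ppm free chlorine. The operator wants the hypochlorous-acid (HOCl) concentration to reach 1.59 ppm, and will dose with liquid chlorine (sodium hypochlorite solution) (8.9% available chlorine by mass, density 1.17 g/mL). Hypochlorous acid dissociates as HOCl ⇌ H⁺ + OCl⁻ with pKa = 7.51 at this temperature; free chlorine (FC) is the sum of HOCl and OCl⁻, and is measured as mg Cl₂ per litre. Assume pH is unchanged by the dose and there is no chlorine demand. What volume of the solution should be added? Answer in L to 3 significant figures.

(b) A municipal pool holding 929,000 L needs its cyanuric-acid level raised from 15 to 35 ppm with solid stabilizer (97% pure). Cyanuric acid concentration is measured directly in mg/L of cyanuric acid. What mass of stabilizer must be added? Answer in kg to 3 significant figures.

(a) Volume: 2420 m³ = 2,420,000 L.
(a) [OCl⁻]/[HOCl] = 10^(pH − pKa) = 10^(7.39 − 7.51) = 0.7586; fraction as HOCl = 1/(1 + 0.7586) = 0.5686.
(a) Free chlorine required for 1.59 ppm HOCl: 1.59 / 0.5686 = 2.796 ppm.
(a) FC to add: 2.796 − 0.8 = 1.996 mg/L as Cl₂.
(a) Cl₂ equivalent: 1.996 mg/L × 2,420,000 L = 4831 g.
(a) Product at 8.9% available Cl: 4831 / 0.089 = 54,280 g.
(a) Volume: 54,280 g ÷ 1.17 g/mL = 46,390 mL.

(b) CYA to add: (35 − 15) = 20 mg/L × 929,000 L = 18,580 g cyanuric acid.
(b) At 97% purity: 18,580 / 0.97 = 19,150 g product.

(a) 46.4 L; (b) 19.2 kg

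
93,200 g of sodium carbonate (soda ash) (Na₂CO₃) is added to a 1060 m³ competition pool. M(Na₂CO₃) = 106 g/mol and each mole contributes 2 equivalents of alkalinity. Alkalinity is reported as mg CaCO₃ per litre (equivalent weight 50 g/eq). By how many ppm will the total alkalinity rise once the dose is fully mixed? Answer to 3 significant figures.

82.9 ppm

Volume: 1060 m³ = 1,060,000 L.
Moles of Na₂CO₃: 93,200 g ÷ 106 g/mol = 879.2 mol → 1758 eq of alkalinity.
As CaCO₃: 1758 eq × 50 g/eq = 87,920 g.
Rise: 87,920 g / 1,060,000 L × 1000 = 82.95 mg/L.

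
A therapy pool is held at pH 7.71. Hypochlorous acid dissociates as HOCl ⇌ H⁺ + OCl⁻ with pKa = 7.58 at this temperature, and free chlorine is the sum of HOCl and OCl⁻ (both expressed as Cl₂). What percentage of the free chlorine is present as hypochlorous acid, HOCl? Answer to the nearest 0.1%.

[OCl⁻]/[HOCl] = 10^(pH − pKa) = 10^(7.71 − 7.58) = 10^0.13 = 1.349.
Fraction as HOCl = 1 / (1 + 1.349) = 0.4257.

42.6%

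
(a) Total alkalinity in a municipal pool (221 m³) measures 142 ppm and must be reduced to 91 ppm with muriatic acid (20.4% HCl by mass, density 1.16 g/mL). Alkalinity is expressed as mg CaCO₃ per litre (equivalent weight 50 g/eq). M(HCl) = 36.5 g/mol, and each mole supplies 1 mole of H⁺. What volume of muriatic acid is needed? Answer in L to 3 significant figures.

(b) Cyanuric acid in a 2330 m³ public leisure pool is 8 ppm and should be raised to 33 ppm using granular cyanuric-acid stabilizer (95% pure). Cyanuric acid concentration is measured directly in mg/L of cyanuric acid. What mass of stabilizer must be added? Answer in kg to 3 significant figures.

(a) 34.8 L; (b) 61.3 kg

(a) Volume: 221 m³ = 221,000 L.
(a) Alkalinity to neutralize: (142 − 91) = 51 mg/L as CaCO₃ × 221,000 L = 11,270 g as CaCO₃.
(a) Equivalents of H⁺ required: 11,270 ÷ 50 g/eq = 225.4 eq = 225.4 mol HCl.
(a) Mass of HCl: 225.4 × 36.5 = 8228 g.
(a) Mass of 20.4% solution: 8228 / 0.204 = 40,330 g.
(a) Volume: 40,330 g ÷ 1.16 g/mL = 34,770 mL.

(b) Volume: 2330 m³ = 2,330,000 L.
(b) CYA to add: (33 − 8) = 25 mg/L × 2,330,000 L = 58,250 g cyanuric acid.
(b) At 95% purity: 58,250 / 0.95 = 61,320 g product.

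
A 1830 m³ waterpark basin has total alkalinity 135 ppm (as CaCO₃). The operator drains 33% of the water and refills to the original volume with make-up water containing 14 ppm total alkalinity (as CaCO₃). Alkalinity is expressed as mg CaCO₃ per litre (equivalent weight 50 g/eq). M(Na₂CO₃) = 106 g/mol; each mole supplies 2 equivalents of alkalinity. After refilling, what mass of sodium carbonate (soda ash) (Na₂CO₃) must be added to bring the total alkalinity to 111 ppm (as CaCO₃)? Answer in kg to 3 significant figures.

Volume: 1830 m³ = 1,830,000 L.
After draining 33% and refilling: 135 × 0.67 + 14 × 0.33 = 95.07 ppm.
Deficit to target: 111 − 95.07 = 15.93 mg/L.
As CaCO₃: 15.93 mg/L × 1,830,000 L = 29,150 g; ÷ 50 g/eq ÷ 2 = 291.5 mol Na₂CO₃.
Mass: 291.5 × 106 = 30,900 g.

30.9 kg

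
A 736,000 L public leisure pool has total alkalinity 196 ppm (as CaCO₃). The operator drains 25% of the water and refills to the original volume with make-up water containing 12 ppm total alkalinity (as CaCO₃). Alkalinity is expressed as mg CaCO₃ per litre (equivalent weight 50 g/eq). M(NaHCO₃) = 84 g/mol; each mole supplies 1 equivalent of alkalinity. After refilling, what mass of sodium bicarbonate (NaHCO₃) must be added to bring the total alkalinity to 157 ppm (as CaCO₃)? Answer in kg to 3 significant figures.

8.66 kg

After draining 25% and refilling: 196 × 0.75 + 12 × 0.25 = 150 ppm.
Deficit to target: 157 − 150 = 7 mg/L.
As CaCO₃: 7 mg/L × 736,000 L = 5152 g; ÷ 50 g/eq ÷ 1 = 103 mol NaHCO₃.
Mass: 103 × 84 = 8655 g.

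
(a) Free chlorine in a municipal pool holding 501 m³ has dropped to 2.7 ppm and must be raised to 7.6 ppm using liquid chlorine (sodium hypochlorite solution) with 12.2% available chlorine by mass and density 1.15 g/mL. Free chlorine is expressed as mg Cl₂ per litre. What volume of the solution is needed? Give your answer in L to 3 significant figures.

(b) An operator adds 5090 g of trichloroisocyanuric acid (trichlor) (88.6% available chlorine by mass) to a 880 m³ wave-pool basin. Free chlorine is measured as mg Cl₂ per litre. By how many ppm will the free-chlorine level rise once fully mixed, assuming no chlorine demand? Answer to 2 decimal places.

(a) 17.5 L; (b) 5.12 ppm

(a) Volume: 501 m³ = 501,000 L.
(a) Chlorine deficit: 7.6 − 2.7 = 4.9 ppm = 4.9 mg/L as Cl₂.
(a) Cl₂ equivalent needed: 4.9 mg/L × 501,000 L = 2,455,000 mg = 2455 g.
(a) Product at 12.2% available chlorine: 2455 / 0.122 = 20,120 g.
(a) Volume at density 1.15 g/mL: 20,120 g ÷ 1.15 g/mL = 17,500 mL.

(b) Volume: 880 m³ = 880,000 L.
(b) Available chlorine delivered: 5090 g × 0.886 = 4510 g as Cl₂.
(b) Concentration rise: 4510 g / 880,000 L = 5.125 mg/L = 5.12 ppm.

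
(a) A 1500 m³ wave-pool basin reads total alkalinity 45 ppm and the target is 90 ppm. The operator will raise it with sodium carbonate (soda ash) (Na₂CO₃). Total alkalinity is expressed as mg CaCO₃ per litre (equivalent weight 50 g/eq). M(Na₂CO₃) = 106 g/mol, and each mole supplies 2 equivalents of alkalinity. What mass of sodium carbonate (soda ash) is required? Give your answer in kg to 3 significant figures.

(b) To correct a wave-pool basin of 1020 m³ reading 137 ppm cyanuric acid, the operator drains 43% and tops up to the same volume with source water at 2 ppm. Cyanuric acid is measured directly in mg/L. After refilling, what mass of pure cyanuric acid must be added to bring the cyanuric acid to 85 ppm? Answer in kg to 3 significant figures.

(a) 71.5 kg; (b) 6.17 kg

(a) Volume: 1500 m³ = 1,500,000 L.
(a) Alkalinity to add: (90 − 45) = 45 mg/L as CaCO₃ × 1,500,000 L = 67,500 g as CaCO₃.
(a) Equivalents: 67,500 g ÷ 50 g/eq = 1350 eq.
(a) Each mole of Na₂CO₃ supplies 2 eq, so 1350 / 2 = 675 mol.
(a) Mass: 675 mol × 106 g/mol = 71,550 g.

(b) Volume: 1020 m³ = 1,020,000 L.
(b) After draining 43% and refilling: 137 × 0.57 + 2 × 0.43 = 78.95 ppm.
(b) Deficit to target: 85 − 78.95 = 6.05 mg/L.
(b) Mass: 6.05 mg/L × 1,020,000 L = 6171 g cyanuric acid.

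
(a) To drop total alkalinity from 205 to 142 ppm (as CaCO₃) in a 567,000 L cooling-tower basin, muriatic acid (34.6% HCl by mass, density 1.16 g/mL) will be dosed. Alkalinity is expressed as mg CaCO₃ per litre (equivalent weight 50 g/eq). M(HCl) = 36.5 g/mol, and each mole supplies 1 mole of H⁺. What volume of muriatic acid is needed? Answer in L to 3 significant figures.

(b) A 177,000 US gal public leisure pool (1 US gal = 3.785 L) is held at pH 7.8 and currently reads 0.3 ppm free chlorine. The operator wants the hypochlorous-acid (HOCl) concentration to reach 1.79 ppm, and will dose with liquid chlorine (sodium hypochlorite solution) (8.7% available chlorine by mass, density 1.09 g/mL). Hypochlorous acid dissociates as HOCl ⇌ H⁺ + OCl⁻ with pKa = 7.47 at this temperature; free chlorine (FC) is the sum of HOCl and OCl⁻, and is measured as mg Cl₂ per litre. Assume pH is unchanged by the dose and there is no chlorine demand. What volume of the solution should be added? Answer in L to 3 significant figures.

(a) 65.0 L; (b) 37.6 L

(a) Alkalinity to neutralize: (205 − 142) = 63 mg/L as CaCO₃ × 567,000 L = 35,720 g as CaCO₃.
(a) Equivalents of H⁺ required: 35,720 ÷ 50 g/eq = 714.4 eq = 714.4 mol HCl.
(a) Mass of HCl: 714.4 × 36.5 = 26,080 g.
(a) Mass of 34.6% solution: 26,080 / 0.346 = 75,370 g.
(a) Volume: 75,370 g ÷ 1.16 g/mL = 64,970 mL.

(b) Volume: 177,000 US gal × 3.785 L/gal = 669,945 L.
(b) [OCl⁻]/[HOCl] = 10^(pH − pKa) = 10^(7.8 − 7.47) = 2.138; fraction as HOCl = 1/(1 + 2.138) = 0.3187.
(b) Free chlorine required for 1.79 ppm HOCl: 1.79 / 0.3187 = 5.617 ppm.
(b) FC to add: 5.617 − 0.3 = 5.317 mg/L as Cl₂.
(b) Cl₂ equivalent: 5.317 mg/L × 669,945 L = 3562 g.
(b) Product at 8.7% available Cl: 3562 / 0.087 = 40,940 g.
(b) Volume: 40,940 g ÷ 1.09 g/mL = 37,560 mL.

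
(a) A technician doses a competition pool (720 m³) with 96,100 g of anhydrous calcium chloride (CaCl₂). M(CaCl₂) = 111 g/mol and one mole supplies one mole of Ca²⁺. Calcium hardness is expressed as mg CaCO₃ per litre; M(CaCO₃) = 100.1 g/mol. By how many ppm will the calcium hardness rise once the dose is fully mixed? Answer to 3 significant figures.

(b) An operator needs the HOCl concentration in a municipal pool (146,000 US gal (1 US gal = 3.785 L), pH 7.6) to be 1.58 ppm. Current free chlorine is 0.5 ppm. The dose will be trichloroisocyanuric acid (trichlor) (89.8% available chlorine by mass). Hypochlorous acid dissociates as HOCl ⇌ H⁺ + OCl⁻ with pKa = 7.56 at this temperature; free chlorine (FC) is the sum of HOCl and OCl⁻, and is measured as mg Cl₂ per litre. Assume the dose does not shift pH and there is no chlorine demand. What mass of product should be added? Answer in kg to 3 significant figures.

(a) Volume: 720 m³ = 720,000 L.
(a) Moles of Ca²⁺: 96,100 g ÷ 111 g/mol = 865.8 mol.
(a) As CaCO₃: 865.8 mol × 100.1 g/mol = 86,660 g.
(a) Rise: 86,660 g / 720,000 L × 1000 = 120.4 mg/L.

(b) Volume: 146,000 US gal × 3.785 L/gal = 552,610 L.
(b) [OCl⁻]/[HOCl] = 10^(pH − pKa) = 10^(7.6 − 7.56) = 1.096; fraction as HOCl = 1/(1 + 1.096) = 0.477.
(b) Free chlorine required for 1.58 ppm HOCl: 1.58 / 0.477 = 3.312 ppm.
(b) FC to add: 3.312 − 0.5 = 2.812 mg/L as Cl₂.
(b) Cl₂ equivalent: 2.812 mg/L × 552,610 L = 1554 g.
(b) Product at 89.8% available Cl: 1554 / 0.898 = 1731 g.

(a) 120 ppm; (b) 1.73 kg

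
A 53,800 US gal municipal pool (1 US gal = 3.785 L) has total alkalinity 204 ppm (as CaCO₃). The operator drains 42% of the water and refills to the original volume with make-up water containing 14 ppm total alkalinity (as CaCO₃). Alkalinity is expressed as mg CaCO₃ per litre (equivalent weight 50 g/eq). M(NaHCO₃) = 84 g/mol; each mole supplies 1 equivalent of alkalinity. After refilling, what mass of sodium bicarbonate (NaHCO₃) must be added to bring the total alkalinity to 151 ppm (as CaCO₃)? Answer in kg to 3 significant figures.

9.17 kg

Volume: 53,800 US gal × 3.785 L/gal = 203,633 L.
After draining 42% and refilling: 204 × 0.58 + 14 × 0.42 = 124.2 ppm.
Deficit to target: 151 − 124.2 = 26.8 mg/L.
As CaCO₃: 26.8 mg/L × 203,633 L = 5457 g; ÷ 50 g/eq ÷ 1 = 109.1 mol NaHCO₃.
Mass: 109.1 × 84 = 9168 g.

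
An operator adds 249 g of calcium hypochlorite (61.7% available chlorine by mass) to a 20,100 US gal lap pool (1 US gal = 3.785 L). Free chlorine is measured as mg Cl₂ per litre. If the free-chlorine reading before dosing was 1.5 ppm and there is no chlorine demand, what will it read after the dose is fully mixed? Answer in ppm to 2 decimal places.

3.52 ppm

Volume: 20,100 US gal × 3.785 L/gal = 76,078 L.
Available chlorine delivered: 249 g × 0.617 = 153.6 g as Cl₂.
Concentration rise: 153.6 g / 76,078 L = 2.019 mg/L = 2.02 ppm.
Final FC: 1.5 + 2.02 = 3.52 ppm.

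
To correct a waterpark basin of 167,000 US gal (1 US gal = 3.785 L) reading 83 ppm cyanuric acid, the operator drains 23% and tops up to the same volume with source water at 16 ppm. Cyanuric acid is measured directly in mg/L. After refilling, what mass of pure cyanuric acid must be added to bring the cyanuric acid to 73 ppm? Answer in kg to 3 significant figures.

3.42 kg

Volume: 167,000 US gal × 3.785 L/gal = 632,095 L.
After draining 23% and refilling: 83 × 0.77 + 16 × 0.23 = 67.59 ppm.
Deficit to target: 73 − 67.59 = 5.41 mg/L.
Mass: 5.41 mg/L × 632,095 L = 3420 g cyanuric acid.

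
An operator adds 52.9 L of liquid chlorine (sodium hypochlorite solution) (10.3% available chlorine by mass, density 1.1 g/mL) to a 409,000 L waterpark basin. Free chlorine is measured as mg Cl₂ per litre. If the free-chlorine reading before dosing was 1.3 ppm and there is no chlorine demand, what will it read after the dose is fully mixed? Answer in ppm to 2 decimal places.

Mass of solution: 52.9 L × 1000 mL/L × 1.1 g/mL = 58,190 g.
Available chlorine delivered: 58,190 g × 0.103 = 5994 g as Cl₂.
Concentration rise: 5994 g / 409,000 L = 14.65 mg/L = 14.65 ppm.
Final FC: 1.3 + 14.65 = 15.95 ppm.

15.95 ppm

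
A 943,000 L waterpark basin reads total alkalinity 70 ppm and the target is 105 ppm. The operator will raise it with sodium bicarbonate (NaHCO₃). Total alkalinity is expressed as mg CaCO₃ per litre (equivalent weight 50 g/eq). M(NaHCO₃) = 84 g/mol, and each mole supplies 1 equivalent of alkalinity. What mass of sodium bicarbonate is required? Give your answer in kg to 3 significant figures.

Alkalinity to add: (105 − 70) = 35 mg/L as CaCO₃ × 943,000 L = 33,000 g as CaCO₃.
Equivalents: 33,000 g ÷ 50 g/eq = 660.1 eq.
NaHCO₃ supplies 1 eq per mole → 660.1 mol.
Mass: 660.1 mol × 84 g/mol = 55,450 g.

55.4 kg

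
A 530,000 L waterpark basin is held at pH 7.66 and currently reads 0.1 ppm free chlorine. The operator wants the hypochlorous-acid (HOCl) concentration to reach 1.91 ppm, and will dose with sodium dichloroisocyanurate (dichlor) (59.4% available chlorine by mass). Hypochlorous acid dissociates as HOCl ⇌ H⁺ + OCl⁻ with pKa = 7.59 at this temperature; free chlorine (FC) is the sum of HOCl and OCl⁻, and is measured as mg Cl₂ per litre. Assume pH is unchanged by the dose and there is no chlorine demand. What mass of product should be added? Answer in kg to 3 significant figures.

[OCl⁻]/[HOCl] = 10^(pH − pKa) = 10^(7.66 − 7.59) = 1.175; fraction as HOCl = 1/(1 + 1.175) = 0.4598.
Free chlorine required for 1.91 ppm HOCl: 1.91 / 0.4598 = 4.154 ppm.
FC to add: 4.154 − 0.1 = 4.054 mg/L as Cl₂.
Cl₂ equivalent: 4.054 mg/L × 530,000 L = 2149 g.
Product at 59.4% available Cl: 2149 / 0.594 = 3617 g.

3.62 kg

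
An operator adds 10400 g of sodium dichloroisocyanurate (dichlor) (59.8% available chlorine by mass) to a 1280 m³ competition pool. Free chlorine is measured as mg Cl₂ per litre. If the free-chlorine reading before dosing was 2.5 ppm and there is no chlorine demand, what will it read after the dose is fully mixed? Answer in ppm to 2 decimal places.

7.36 ppm

Volume: 1280 m³ = 1,280,000 L.
Available chlorine delivered: 10,400 g × 0.598 = 6219 g as Cl₂.
Concentration rise: 6219 g / 1,280,000 L = 4.859 mg/L = 4.86 ppm.
Final FC: 2.5 + 4.86 = 7.36 ppm.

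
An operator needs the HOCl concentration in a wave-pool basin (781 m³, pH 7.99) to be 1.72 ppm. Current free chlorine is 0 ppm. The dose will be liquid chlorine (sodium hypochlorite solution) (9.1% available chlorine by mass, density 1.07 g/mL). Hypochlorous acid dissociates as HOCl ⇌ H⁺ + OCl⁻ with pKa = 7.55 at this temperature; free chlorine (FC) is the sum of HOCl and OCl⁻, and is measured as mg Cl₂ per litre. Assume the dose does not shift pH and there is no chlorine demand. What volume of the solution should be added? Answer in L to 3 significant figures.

Volume: 781 m³ = 781,000 L.
[OCl⁻]/[HOCl] = 10^(pH − pKa) = 10^(7.99 − 7.55) = 2.754; fraction as HOCl = 1/(1 + 2.754) = 0.2664.
Free chlorine required for 1.72 ppm HOCl: 1.72 / 0.2664 = 6.457 ppm.
FC to add: 6.457 − 0 = 6.457 mg/L as Cl₂.
Cl₂ equivalent: 6.457 mg/L × 781,000 L = 5043 g.
Product at 9.1% available Cl: 5043 / 0.091 = 55,420 g.
Volume: 55,420 g ÷ 1.07 g/mL = 51,790 mL.

51.8 L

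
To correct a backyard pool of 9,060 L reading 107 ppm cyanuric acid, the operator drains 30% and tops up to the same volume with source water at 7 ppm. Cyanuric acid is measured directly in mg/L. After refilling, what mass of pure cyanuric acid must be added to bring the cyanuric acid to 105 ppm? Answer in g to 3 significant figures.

After draining 30% and refilling: 107 × 0.70 + 7 × 0.30 = 77 ppm.
Deficit to target: 105 − 77 = 28 mg/L.
Mass: 28 mg/L × 9,060 L = 253.7 g cyanuric acid.

254 g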